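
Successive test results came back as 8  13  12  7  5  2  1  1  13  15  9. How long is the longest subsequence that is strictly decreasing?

6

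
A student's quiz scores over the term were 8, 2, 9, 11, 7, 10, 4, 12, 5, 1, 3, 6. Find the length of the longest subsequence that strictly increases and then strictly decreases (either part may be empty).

6

inc[i] = longest strictly increasing subsequence ending at i; dec[i] = longest strictly decreasing subsequence starting at i:
i:      1  2  3  4  5  6  7  8  9 10 11 12
a[i]:   8  2  9 11  7 10  4 12  5  1  3  6
inc:    1  1  2  3  2  3  2  4  3  1  2  4
dec:    4  2  4  4  3  3  2  3  2  1  1  1
Best peak at i=4 (value 11): inc=3, dec=4, length 3+4−1 = 6.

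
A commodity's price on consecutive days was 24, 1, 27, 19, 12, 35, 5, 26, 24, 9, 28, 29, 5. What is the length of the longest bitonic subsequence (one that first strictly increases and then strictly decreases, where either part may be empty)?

7

inc[i] = longest strictly increasing subsequence ending at i; dec[i] = longest strictly decreasing subsequence starting at i:
i:      1  2  3  4  5  6  7  8  9 10 11 12 13
a[i]:  24  1 27 19 12 35  5 26 24  9 28 29  5
inc:    1  1  2  2  2  3  2  3  3  3  4  5  2
dec:    5  1  5  4  3  5  1  4  3  2  2  2  1
Best peak at i=6 (value 35): inc=3, dec=5, length 3+5−1 = 7.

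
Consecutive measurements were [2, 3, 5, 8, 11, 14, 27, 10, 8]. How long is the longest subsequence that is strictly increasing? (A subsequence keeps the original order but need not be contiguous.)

Track the smallest tail for each achievable length (strict):
2 → extends → [2]
3 → extends → [2, 3]
5 → extends → [2, 3, 5]
8 → extends → [2, 3, 5, 8]
11 → extends → [2, 3, 5, 8, 11]
14 → extends → [2, 3, 5, 8, 11, 14]
27 → extends → [2, 3, 5, 8, 11, 14, 27]
10 → replaces 11 → [2, 3, 5, 8, 10, 14, 27]
8 → already a tail → [2, 3, 5, 8, 10, 14, 27]
Seven tails, so the longest strictly increasing subsequence has length 7 (e.g. 2, 3, 5, 8, 11, 14, 27).

7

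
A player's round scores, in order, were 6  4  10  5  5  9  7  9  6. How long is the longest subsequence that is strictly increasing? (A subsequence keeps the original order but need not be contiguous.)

Track the smallest tail for each achievable length (strict):
6 → extends → [6]
4 → replaces 6 → [4]
10 → extends → [4, 10]
5 → replaces 10 → [4, 5]
5 → already a tail → [4, 5]
9 → extends → [4, 5, 9]
7 → replaces 9 → [4, 5, 7]
9 → extends → [4, 5, 7, 9]
6 → replaces 7 → [4, 5, 6, 9]
Four tails, so the longest strictly increasing subsequence has length 4 (e.g. 4, 5, 7, 9).

4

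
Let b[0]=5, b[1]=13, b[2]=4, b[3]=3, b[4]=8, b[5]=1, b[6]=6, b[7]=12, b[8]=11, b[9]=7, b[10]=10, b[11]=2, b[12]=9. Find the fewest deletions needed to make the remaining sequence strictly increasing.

Fewest deletions = n − (longest strictly increasing subsequence).
i:      0  1  2  3  4  5  6  7  8  9 10 11 12
b[i]:   5 13  4  3  8  1  6 12 11  7 10  2  9
dp:     1  2  1  1  2  1  2  3  3  3  4  2  4
max dp = 4, so deletions = 13 − 4 = 9.

9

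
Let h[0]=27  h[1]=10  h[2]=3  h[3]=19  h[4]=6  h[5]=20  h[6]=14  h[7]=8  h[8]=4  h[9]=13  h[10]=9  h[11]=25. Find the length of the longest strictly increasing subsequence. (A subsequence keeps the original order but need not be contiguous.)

5

Track the smallest tail for each achievable length (strict):
27 → extends → [27]
10 → replaces 27 → [10]
3 → replaces 10 → [3]
19 → extends → [3, 19]
6 → replaces 19 → [3, 6]
20 → extends → [3, 6, 20]
14 → replaces 20 → [3, 6, 14]
8 → replaces 14 → [3, 6, 8]
4 → replaces 6 → [3, 4, 8]
13 → extends → [3, 4, 8, 13]
9 → replaces 13 → [3, 4, 8, 9]
25 → extends → [3, 4, 8, 9, 25]
Five tails, so the longest strictly increasing subsequence has length 5 (e.g. 3, 6, 8, 13, 25).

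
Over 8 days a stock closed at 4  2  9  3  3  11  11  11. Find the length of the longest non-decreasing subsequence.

6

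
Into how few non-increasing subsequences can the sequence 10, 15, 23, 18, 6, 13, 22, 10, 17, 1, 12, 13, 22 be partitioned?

5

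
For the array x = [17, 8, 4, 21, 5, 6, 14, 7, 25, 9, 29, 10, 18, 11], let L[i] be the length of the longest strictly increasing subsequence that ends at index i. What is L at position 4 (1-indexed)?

2

dp[i] = 1 + max{dp[j] : j<i, x[j]<x[i]} (or 1 if no such j):
i:      1  2  3  4  5  6  7  8  9 10 11 12 13 14
x[i]:  17  8  4 21  5  6 14  7 25  9 29 10 18 11
dp:     1  1  1  2  2  3  4  4  5  5  6  6  7  7
At index 4 the value is 2.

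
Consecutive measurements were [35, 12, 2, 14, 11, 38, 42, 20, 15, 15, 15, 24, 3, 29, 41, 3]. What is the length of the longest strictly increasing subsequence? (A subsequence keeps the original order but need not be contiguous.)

6

Let dp[i] be the length of the longest such subsequence ending at index i:
i:      1  2  3  4  5  6  7  8  9 10 11 12 13 14 15 16
a[i]:  35 12  2 14 11 38 42 20 15 15 15 24  3 29 41  3
dp:     1  1  1  2  2  3  4  3  3  3  3  4  2  5  6  2
Maximum dp value is 6.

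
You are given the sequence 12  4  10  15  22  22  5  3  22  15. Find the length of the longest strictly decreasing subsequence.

4

Negate each value so 'decreasing' becomes 'increasing', then run patience tails on the negated sequence:
-12 → extends → [-12]
-4 → extends → [-12, -4]
-10 → replaces -4 → [-12, -10]
-15 → replaces -12 → [-15, -10]
-22 → replaces -15 → [-22, -10]
-22 → already a tail → [-22, -10]
-5 → extends → [-22, -10, -5]
-3 → extends → [-22, -10, -5, -3]
-22 → already a tail → [-22, -10, -5, -3]
-15 → replaces -10 → [-22, -15, -5, -3]
Four tails, so the longest strictly decreasing subsequence of the original has length 4.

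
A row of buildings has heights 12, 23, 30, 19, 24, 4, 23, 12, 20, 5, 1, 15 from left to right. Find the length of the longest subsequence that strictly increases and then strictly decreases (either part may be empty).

inc[i] = longest strictly increasing subsequence ending at i; dec[i] = longest strictly decreasing subsequence starting at i:
i:      1  2  3  4  5  6  7  8  9 10 11 12
a[i]:  12 23 30 19 24  4 23 12 20  5  1 15
inc:    1  2  3  2  3  1  3  2  3  2  1  3
dec:    3  5  6  4  5  2  4  3  3  2  1  1
Best peak at i=3 (value 30): inc=3, dec=6, length 3+6−1 = 8.

8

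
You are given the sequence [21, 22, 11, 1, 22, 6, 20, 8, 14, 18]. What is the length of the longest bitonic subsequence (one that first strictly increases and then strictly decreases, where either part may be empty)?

5

inc[i] = longest strictly increasing subsequence ending at i; dec[i] = longest strictly decreasing subsequence starting at i:
i:      1  2  3  4  5  6  7  8  9 10
a[i]:  21 22 11  1 22  6 20  8 14 18
inc:    1  2  1  1  2  2  3  3  4  5
dec:    3  3  2  1  3  1  2  1  1  1
Best peak at i=10 (value 18): inc=5, dec=1, length 5+1−1 = 5.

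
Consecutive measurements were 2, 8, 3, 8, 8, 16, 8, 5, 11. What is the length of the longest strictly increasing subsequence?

4

Track the smallest tail for each achievable length (strict):
2 → extends → [2]
8 → extends → [2, 8]
3 → replaces 8 → [2, 3]
8 → extends → [2, 3, 8]
8 → already a tail → [2, 3, 8]
16 → extends → [2, 3, 8, 16]
8 → already a tail → [2, 3, 8, 16]
5 → replaces 8 → [2, 3, 5, 16]
11 → replaces 16 → [2, 3, 5, 11]
Four tails, so the longest strictly increasing subsequence has length 4 (e.g. 2, 3, 8, 16).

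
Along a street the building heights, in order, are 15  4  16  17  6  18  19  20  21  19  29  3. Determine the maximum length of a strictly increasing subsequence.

Track the smallest tail for each achievable length (strict):
15 → extends → [15]
4 → replaces 15 → [4]
16 → extends → [4, 16]
17 → extends → [4, 16, 17]
6 → replaces 16 → [4, 6, 17]
18 → extends → [4, 6, 17, 18]
19 → extends → [4, 6, 17, 18, 19]
20 → extends → [4, 6, 17, 18, 19, 20]
21 → extends → [4, 6, 17, 18, 19, 20, 21]
19 → already a tail → [4, 6, 17, 18, 19, 20, 21]
29 → extends → [4, 6, 17, 18, 19, 20, 21, 29]
3 → replaces 4 → [3, 6, 17, 18, 19, 20, 21, 29]
Eight tails, so the longest strictly increasing subsequence has length 8 (e.g. 15, 16, 17, 18, 19, 20, 21, 29).

8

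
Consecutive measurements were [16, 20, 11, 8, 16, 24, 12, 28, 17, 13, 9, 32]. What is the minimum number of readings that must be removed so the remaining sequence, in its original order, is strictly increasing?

Fewest deletions = n − (longest strictly increasing subsequence).
i:      1  2  3  4  5  6  7  8  9 10 11 12
a[i]:  16 20 11  8 16 24 12 28 17 13  9 32
dp:     1  2  1  1  2  3  2  4  3  3  2  5
max dp = 5, so deletions = 12 − 5 = 7.

7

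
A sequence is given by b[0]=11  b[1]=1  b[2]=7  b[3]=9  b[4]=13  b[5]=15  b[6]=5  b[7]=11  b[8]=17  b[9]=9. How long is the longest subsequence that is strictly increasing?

Let dp[i] be the length of the longest such subsequence ending at index i:
i:      0  1  2  3  4  5  6  7  8  9
b[i]:  11  1  7  9 13 15  5 11 17  9
dp:     1  1  2  3  4  5  2  4  6  3
Maximum dp value is 6.

6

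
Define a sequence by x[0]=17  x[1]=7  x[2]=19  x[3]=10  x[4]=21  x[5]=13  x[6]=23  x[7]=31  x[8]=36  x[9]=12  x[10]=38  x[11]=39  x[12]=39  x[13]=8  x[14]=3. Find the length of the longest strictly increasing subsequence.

Track the smallest tail for each achievable length (strict):
17 → extends → [17]
7 → replaces 17 → [7]
19 → extends → [7, 19]
10 → replaces 19 → [7, 10]
21 → extends → [7, 10, 21]
13 → replaces 21 → [7, 10, 13]
23 → extends → [7, 10, 13, 23]
31 → extends → [7, 10, 13, 23, 31]
36 → extends → [7, 10, 13, 23, 31, 36]
12 → replaces 13 → [7, 10, 12, 23, 31, 36]
38 → extends → [7, 10, 12, 23, 31, 36, 38]
39 → extends → [7, 10, 12, 23, 31, 36, 38, 39]
39 → already a tail → [7, 10, 12, 23, 31, 36, 38, 39]
8 → replaces 10 → [7, 8, 12, 23, 31, 36, 38, 39]
3 → replaces 7 → [3, 8, 12, 23, 31, 36, 38, 39]
Eight tails, so the longest strictly increasing subsequence has length 8 (e.g. 17, 19, 21, 23, 31, 36, 38, 39).

8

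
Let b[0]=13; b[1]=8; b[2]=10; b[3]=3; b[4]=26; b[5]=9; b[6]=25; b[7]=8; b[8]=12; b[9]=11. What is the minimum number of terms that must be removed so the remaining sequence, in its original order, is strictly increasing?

7

Fewest deletions = n − (longest strictly increasing subsequence).
i:      0  1  2  3  4  5  6  7  8  9
b[i]:  13  8 10  3 26  9 25  8 12 11
dp:     1  1  2  1  3  2  3  2  3  3
max dp = 3, so deletions = 10 − 3 = 7.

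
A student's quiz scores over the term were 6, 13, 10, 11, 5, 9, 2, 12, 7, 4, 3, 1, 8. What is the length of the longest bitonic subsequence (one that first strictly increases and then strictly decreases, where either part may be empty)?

inc[i] = longest strictly increasing subsequence ending at i; dec[i] = longest strictly decreasing subsequence starting at i:
i:      1  2  3  4  5  6  7  8  9 10 11 12 13
a[i]:   6 13 10 11  5  9  2 12  7  4  3  1  8
inc:    1  2  2  3  1  2  1  4  2  2  2  1  3
dec:    5  7  6  6  4  5  2  5  4  3  2  1  1
Best peak at i=2 (value 13): inc=2, dec=7, length 2+7−1 = 8.

8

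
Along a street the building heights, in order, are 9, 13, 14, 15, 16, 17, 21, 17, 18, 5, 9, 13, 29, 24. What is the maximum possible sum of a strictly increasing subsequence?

Let S[i] be the best sum of a strictly increasing subsequence ending at i:
i:       1   2   3   4   5   6   7   8   9  10  11  12  13  14
a[i]:    9  13  14  15  16  17  21  17  18   5   9  13  29  24
S:       9  22  36  51  67  84 105  84 102   5  14  27 134 129
Maximum is 134 (e.g. 9 + 13 + 14 + 15 + 16 + 17 + 21 + 29).

134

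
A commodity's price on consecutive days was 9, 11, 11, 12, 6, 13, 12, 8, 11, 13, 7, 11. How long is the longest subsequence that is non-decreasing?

6

Track the smallest tail for each achievable length (allowing ties):
9 → extends → [9]
11 → extends → [9, 11]
11 → extends → [9, 11, 11]
12 → extends → [9, 11, 11, 12]
6 → replaces 9 → [6, 11, 11, 12]
13 → extends → [6, 11, 11, 12, 13]
12 → replaces 13 → [6, 11, 11, 12, 12]
8 → replaces 11 → [6, 8, 11, 12, 12]
11 → replaces 12 → [6, 8, 11, 11, 12]
13 → extends → [6, 8, 11, 11, 12, 13]
7 → replaces 8 → [6, 7, 11, 11, 12, 13]
11 → replaces 12 → [6, 7, 11, 11, 11, 13]
Six tails, so the longest non-decreasing subsequence has length 6 (e.g. 9, 11, 11, 12, 13, 13).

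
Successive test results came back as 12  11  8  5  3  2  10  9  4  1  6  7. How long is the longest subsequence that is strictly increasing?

4

Let dp[i] be the length of the longest such subsequence ending at index i:
i:      1  2  3  4  5  6  7  8  9 10 11 12
a[i]:  12 11  8  5  3  2 10  9  4  1  6  7
dp:     1  1  1  1  1  1  2  2  2  1  3  4
Maximum dp value is 4.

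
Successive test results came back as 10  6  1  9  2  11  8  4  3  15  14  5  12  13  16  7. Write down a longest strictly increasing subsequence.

Patience tails give the LIS length; then backtrack through the dp parents:
10 → extends → [10]
6 → replaces 10 → [6]
1 → replaces 6 → [1]
9 → extends → [1, 9]
2 → replaces 9 → [1, 2]
11 → extends → [1, 2, 11]
8 → replaces 11 → [1, 2, 8]
4 → replaces 8 → [1, 2, 4]
3 → replaces 4 → [1, 2, 3]
15 → extends → [1, 2, 3, 15]
14 → replaces 15 → [1, 2, 3, 14]
5 → replaces 14 → [1, 2, 3, 5]
12 → extends → [1, 2, 3, 5, 12]
13 → extends → [1, 2, 3, 5, 12, 13]
16 → extends → [1, 2, 3, 5, 12, 13, 16]
7 → replaces 12 → [1, 2, 3, 5, 7, 13, 16]
Length 7; one witness is 1, 2, 4, 5, 12, 13, 16.

1, 2, 4, 5, 12, 13, 16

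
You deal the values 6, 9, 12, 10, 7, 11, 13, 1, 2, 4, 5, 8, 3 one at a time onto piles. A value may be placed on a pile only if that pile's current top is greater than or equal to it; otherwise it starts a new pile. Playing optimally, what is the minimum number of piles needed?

5

Place each on the leftmost legal pile:
6 → new pile 1 (tops now [6])
9 → new pile 2 (tops now [6, 9])
12 → new pile 3 (tops now [6, 9, 12])
10 → pile 3 (tops now [6, 9, 10])
7 → pile 2 (tops now [6, 7, 10])
11 → new pile 4 (tops now [6, 7, 10, 11])
13 → new pile 5 (tops now [6, 7, 10, 11, 13])
1 → pile 1 (tops now [1, 7, 10, 11, 13])
2 → pile 2 (tops now [1, 2, 10, 11, 13])
4 → pile 3 (tops now [1, 2, 4, 11, 13])
5 → pile 4 (tops now [1, 2, 4, 5, 13])
8 → pile 5 (tops now [1, 2, 4, 5, 8])
3 → pile 3 (tops now [1, 2, 3, 5, 8])
Five piles.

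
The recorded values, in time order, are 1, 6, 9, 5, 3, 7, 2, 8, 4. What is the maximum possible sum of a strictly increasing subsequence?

Let S[i] be the best sum of a strictly increasing subsequence ending at i:
i:      1  2  3  4  5  6  7  8  9
a[i]:   1  6  9  5  3  7  2  8  4
S:      1  7 16  6  4 14  3 22  8
Maximum is 22 (e.g. 1 + 6 + 7 + 8).

22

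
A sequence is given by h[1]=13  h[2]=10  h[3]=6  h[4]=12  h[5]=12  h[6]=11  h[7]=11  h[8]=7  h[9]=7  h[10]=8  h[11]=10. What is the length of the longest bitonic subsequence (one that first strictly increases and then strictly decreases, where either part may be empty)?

inc[i] = longest strictly increasing subsequence ending at i; dec[i] = longest strictly decreasing subsequence starting at i:
i:      1  2  3  4  5  6  7  8  9 10 11
h[i]:  13 10  6 12 12 11 11  7  7  8 10
inc:    1  1  1  2  2  2  2  2  2  3  4
dec:    4  2  1  3  3  2  2  1  1  1  1
Best peak at i=1 (value 13): inc=1, dec=4, length 1+4−1 = 4.

4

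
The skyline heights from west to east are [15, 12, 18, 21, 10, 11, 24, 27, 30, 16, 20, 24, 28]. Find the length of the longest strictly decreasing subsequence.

3

Negate each value so 'decreasing' becomes 'increasing', then run patience tails on the negated sequence:
-15 → extends → [-15]
-12 → extends → [-15, -12]
-18 → replaces -15 → [-18, -12]
-21 → replaces -18 → [-21, -12]
-10 → extends → [-21, -12, -10]
-11 → replaces -10 → [-21, -12, -11]
-24 → replaces -21 → [-24, -12, -11]
-27 → replaces -24 → [-27, -12, -11]
-30 → replaces -27 → [-30, -12, -11]
-16 → replaces -12 → [-30, -16, -11]
-20 → replaces -16 → [-30, -20, -11]
-24 → replaces -20 → [-30, -24, -11]
-28 → replaces -24 → [-30, -28, -11]
Three tails, so the longest strictly decreasing subsequence of the original has length 3.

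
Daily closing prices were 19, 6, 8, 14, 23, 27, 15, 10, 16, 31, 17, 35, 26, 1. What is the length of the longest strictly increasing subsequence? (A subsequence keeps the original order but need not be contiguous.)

7

Track the smallest tail for each achievable length (strict):
19 → extends → [19]
6 → replaces 19 → [6]
8 → extends → [6, 8]
14 → extends → [6, 8, 14]
23 → extends → [6, 8, 14, 23]
27 → extends → [6, 8, 14, 23, 27]
15 → replaces 23 → [6, 8, 14, 15, 27]
10 → replaces 14 → [6, 8, 10, 15, 27]
16 → replaces 27 → [6, 8, 10, 15, 16]
31 → extends → [6, 8, 10, 15, 16, 31]
17 → replaces 31 → [6, 8, 10, 15, 16, 17]
35 → extends → [6, 8, 10, 15, 16, 17, 35]
26 → replaces 35 → [6, 8, 10, 15, 16, 17, 26]
1 → replaces 6 → [1, 8, 10, 15, 16, 17, 26]
Seven tails, so the longest strictly increasing subsequence has length 7 (e.g. 6, 8, 14, 23, 27, 31, 35).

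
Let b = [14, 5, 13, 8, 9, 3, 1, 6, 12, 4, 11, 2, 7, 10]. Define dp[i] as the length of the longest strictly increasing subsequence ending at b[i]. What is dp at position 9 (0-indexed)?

dp[i] = 1 + max{dp[j] : j<i, b[j]<b[i]} (or 1 if no such j):
i:      0  1  2  3  4  5  6  7  8  9 10 11 12 13
b[i]:  14  5 13  8  9  3  1  6 12  4 11  2  7 10
dp:     1  1  2  2  3  1  1  2  4  2  4  2  3  4
At index 9 the value is 2.

2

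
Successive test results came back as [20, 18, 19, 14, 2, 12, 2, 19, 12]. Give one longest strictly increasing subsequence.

2, 12, 19

Patience tails give the LIS length; then backtrack through the dp parents:
20 → extends → [20]
18 → replaces 20 → [18]
19 → extends → [18, 19]
14 → replaces 18 → [14, 19]
2 → replaces 14 → [2, 19]
12 → replaces 19 → [2, 12]
2 → already a tail → [2, 12]
19 → extends → [2, 12, 19]
12 → already a tail → [2, 12, 19]
Length 3; one witness is 2, 12, 19.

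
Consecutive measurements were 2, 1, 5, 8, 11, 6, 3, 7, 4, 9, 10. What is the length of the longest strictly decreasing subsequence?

Let dp[i] be the longest strictly decreasing subsequence ending at i:
i:      1  2  3  4  5  6  7  8  9 10 11
a[i]:   2  1  5  8 11  6  3  7  4  9 10
dp:     1  2  1  1  1  2  3  2  3  2  2
Maximum is 3.

3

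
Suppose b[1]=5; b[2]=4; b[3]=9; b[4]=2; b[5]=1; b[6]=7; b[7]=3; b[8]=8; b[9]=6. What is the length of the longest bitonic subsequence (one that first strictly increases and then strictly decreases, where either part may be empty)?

inc[i] = longest strictly increasing subsequence ending at i; dec[i] = longest strictly decreasing subsequence starting at i:
i:     1 2 3 4 5 6 7 8 9
b[i]:  5 4 9 2 1 7 3 8 6
inc:   1 1 2 1 1 2 2 3 3
dec:   4 3 3 2 1 2 1 2 1
Best peak at i=1 (value 5): inc=1, dec=4, length 1+4−1 = 4.

4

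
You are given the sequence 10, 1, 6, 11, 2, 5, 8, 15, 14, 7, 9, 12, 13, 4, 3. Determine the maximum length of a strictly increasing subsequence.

7

Track the smallest tail for each achievable length (strict):
10 → extends → [10]
1 → replaces 10 → [1]
6 → extends → [1, 6]
11 → extends → [1, 6, 11]
2 → replaces 6 → [1, 2, 11]
5 → replaces 11 → [1, 2, 5]
8 → extends → [1, 2, 5, 8]
15 → extends → [1, 2, 5, 8, 15]
14 → replaces 15 → [1, 2, 5, 8, 14]
7 → replaces 8 → [1, 2, 5, 7, 14]
9 → replaces 14 → [1, 2, 5, 7, 9]
12 → extends → [1, 2, 5, 7, 9, 12]
13 → extends → [1, 2, 5, 7, 9, 12, 13]
4 → replaces 5 → [1, 2, 4, 7, 9, 12, 13]
3 → replaces 4 → [1, 2, 3, 7, 9, 12, 13]
Seven tails, so the longest strictly increasing subsequence has length 7 (e.g. 1, 2, 5, 8, 9, 12, 13).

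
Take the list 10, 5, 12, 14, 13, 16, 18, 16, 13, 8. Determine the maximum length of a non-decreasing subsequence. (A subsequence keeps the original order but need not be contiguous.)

5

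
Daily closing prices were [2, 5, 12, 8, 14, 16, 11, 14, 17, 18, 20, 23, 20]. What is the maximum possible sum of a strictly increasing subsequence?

Let S[i] be the best sum of a strictly increasing subsequence ending at i:
i:       1   2   3   4   5   6   7   8   9  10  11  12  13
a[i]:    2   5  12   8  14  16  11  14  17  18  20  23  20
S:       2   7  19  15  33  49  26  40  66  84 104 127 104
Maximum is 127 (e.g. 2 + 5 + 12 + 14 + 16 + 17 + 18 + 20 + 23).

127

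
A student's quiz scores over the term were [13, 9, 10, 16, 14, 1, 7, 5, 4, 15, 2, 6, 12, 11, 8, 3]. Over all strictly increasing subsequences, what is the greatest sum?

Let S[i] be the best sum of a strictly increasing subsequence ending at i:
i:      1  2  3  4  5  6  7  8  9 10 11 12 13 14 15 16
a[i]:  13  9 10 16 14  1  7  5  4 15  2  6 12 11  8  3
S:     13  9 19 35 33  1  8  6  5 48  3 12 31 30 20  6
Maximum is 48 (e.g. 9 + 10 + 14 + 15).

48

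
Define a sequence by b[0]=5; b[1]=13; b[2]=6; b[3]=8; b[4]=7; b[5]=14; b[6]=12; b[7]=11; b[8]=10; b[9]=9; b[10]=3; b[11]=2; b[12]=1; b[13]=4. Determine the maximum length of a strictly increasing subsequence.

4

Track the smallest tail for each achievable length (strict):
5 → extends → [5]
13 → extends → [5, 13]
6 → replaces 13 → [5, 6]
8 → extends → [5, 6, 8]
7 → replaces 8 → [5, 6, 7]
14 → extends → [5, 6, 7, 14]
12 → replaces 14 → [5, 6, 7, 12]
11 → replaces 12 → [5, 6, 7, 11]
10 → replaces 11 → [5, 6, 7, 10]
9 → replaces 10 → [5, 6, 7, 9]
3 → replaces 5 → [3, 6, 7, 9]
2 → replaces 3 → [2, 6, 7, 9]
1 → replaces 2 → [1, 6, 7, 9]
4 → replaces 6 → [1, 4, 7, 9]
Four tails, so the longest strictly increasing subsequence has length 4 (e.g. 5, 6, 8, 14).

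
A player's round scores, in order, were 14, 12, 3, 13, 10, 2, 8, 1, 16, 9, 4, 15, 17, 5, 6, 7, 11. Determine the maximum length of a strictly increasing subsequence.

Track the smallest tail for each achievable length (strict):
14 → extends → [14]
12 → replaces 14 → [12]
3 → replaces 12 → [3]
13 → extends → [3, 13]
10 → replaces 13 → [3, 10]
2 → replaces 3 → [2, 10]
8 → replaces 10 → [2, 8]
1 → replaces 2 → [1, 8]
16 → extends → [1, 8, 16]
9 → replaces 16 → [1, 8, 9]
4 → replaces 8 → [1, 4, 9]
15 → extends → [1, 4, 9, 15]
17 → extends → [1, 4, 9, 15, 17]
5 → replaces 9 → [1, 4, 5, 15, 17]
6 → replaces 15 → [1, 4, 5, 6, 17]
7 → replaces 17 → [1, 4, 5, 6, 7]
11 → extends → [1, 4, 5, 6, 7, 11]
Six tails, so the longest strictly increasing subsequence has length 6 (e.g. 3, 4, 5, 6, 7, 11).

6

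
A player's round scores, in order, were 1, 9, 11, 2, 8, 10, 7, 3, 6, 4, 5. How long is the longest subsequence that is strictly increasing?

5

Track the smallest tail for each achievable length (strict):
1 → extends → [1]
9 → extends → [1, 9]
11 → extends → [1, 9, 11]
2 → replaces 9 → [1, 2, 11]
8 → replaces 11 → [1, 2, 8]
10 → extends → [1, 2, 8, 10]
7 → replaces 8 → [1, 2, 7, 10]
3 → replaces 7 → [1, 2, 3, 10]
6 → replaces 10 → [1, 2, 3, 6]
4 → replaces 6 → [1, 2, 3, 4]
5 → extends → [1, 2, 3, 4, 5]
Five tails, so the longest strictly increasing subsequence has length 5 (e.g. 1, 2, 3, 4, 5).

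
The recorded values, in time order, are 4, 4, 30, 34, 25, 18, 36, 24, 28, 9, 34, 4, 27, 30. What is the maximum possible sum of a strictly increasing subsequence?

108

Let S[i] be the best sum of a strictly increasing subsequence ending at i:
i:       1   2   3   4   5   6   7   8   9  10  11  12  13  14
a[i]:    4   4  30  34  25  18  36  24  28   9  34   4  27  30
S:       4   4  34  68  29  22 104  46  74  13 108   4  73 104
Maximum is 108 (e.g. 4 + 18 + 24 + 28 + 34).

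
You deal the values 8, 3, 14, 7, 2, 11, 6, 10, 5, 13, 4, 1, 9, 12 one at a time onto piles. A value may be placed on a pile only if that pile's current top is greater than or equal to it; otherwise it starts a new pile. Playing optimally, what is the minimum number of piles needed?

The minimum number of non-increasing subsequences covering a sequence equals the length of its longest strictly increasing subsequence.
LIS length is 4 (e.g. 3, 7, 11, 13), so 4 piles are needed.

4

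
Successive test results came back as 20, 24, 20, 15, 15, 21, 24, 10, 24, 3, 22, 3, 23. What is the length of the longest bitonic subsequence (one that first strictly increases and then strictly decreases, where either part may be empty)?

inc[i] = longest strictly increasing subsequence ending at i; dec[i] = longest strictly decreasing subsequence starting at i:
i:      1  2  3  4  5  6  7  8  9 10 11 12 13
a[i]:  20 24 20 15 15 21 24 10 24  3 22  3 23
inc:    1  2  1  1  1  2  3  1  3  1  3  1  4
dec:    4  5  4  3  3  3  3  2  3  1  2  1  1
Best peak at i=2 (value 24): inc=2, dec=5, length 2+5−1 = 6.

6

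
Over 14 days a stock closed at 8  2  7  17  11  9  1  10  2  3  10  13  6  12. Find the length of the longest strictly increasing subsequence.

5

Track the smallest tail for each achievable length (strict):
8 → extends → [8]
2 → replaces 8 → [2]
7 → extends → [2, 7]
17 → extends → [2, 7, 17]
11 → replaces 17 → [2, 7, 11]
9 → replaces 11 → [2, 7, 9]
1 → replaces 2 → [1, 7, 9]
10 → extends → [1, 7, 9, 10]
2 → replaces 7 → [1, 2, 9, 10]
3 → replaces 9 → [1, 2, 3, 10]
10 → already a tail → [1, 2, 3, 10]
13 → extends → [1, 2, 3, 10, 13]
6 → replaces 10 → [1, 2, 3, 6, 13]
12 → replaces 13 → [1, 2, 3, 6, 12]
Five tails, so the longest strictly increasing subsequence has length 5 (e.g. 2, 7, 9, 10, 13).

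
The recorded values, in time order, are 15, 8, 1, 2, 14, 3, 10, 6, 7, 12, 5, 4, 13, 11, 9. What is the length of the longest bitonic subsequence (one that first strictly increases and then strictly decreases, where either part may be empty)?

9

inc[i] = longest strictly increasing subsequence ending at i; dec[i] = longest strictly decreasing subsequence starting at i:
i:      1  2  3  4  5  6  7  8  9 10 11 12 13 14 15
a[i]:  15  8  1  2 14  3 10  6  7 12  5  4 13 11  9
inc:    1  1  1  2  3  3  4  4  5  6  4  4  7  6  6
dec:    6  4  1  1  5  1  4  3  3  3  2  1  3  2  1
Best peak at i=13 (value 13): inc=7, dec=3, length 7+3−1 = 9.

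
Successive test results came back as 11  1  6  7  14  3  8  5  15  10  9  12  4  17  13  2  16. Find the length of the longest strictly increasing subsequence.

8

Track the smallest tail for each achievable length (strict):
11 → extends → [11]
1 → replaces 11 → [1]
6 → extends → [1, 6]
7 → extends → [1, 6, 7]
14 → extends → [1, 6, 7, 14]
3 → replaces 6 → [1, 3, 7, 14]
8 → replaces 14 → [1, 3, 7, 8]
5 → replaces 7 → [1, 3, 5, 8]
15 → extends → [1, 3, 5, 8, 15]
10 → replaces 15 → [1, 3, 5, 8, 10]
9 → replaces 10 → [1, 3, 5, 8, 9]
12 → extends → [1, 3, 5, 8, 9, 12]
4 → replaces 5 → [1, 3, 4, 8, 9, 12]
17 → extends → [1, 3, 4, 8, 9, 12, 17]
13 → replaces 17 → [1, 3, 4, 8, 9, 12, 13]
2 → replaces 3 → [1, 2, 4, 8, 9, 12, 13]
16 → extends → [1, 2, 4, 8, 9, 12, 13, 16]
Eight tails, so the longest strictly increasing subsequence has length 8 (e.g. 1, 6, 7, 8, 10, 12, 13, 16).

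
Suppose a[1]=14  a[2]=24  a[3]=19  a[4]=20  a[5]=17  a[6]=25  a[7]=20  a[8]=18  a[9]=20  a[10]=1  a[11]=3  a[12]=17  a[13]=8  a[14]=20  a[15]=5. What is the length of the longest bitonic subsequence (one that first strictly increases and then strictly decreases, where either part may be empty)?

inc[i] = longest strictly increasing subsequence ending at i; dec[i] = longest strictly decreasing subsequence starting at i:
i:      1  2  3  4  5  6  7  8  9 10 11 12 13 14 15
a[i]:  14 24 19 20 17 25 20 18 20  1  3 17  8 20  5
inc:    1  2  2  3  2  4  3  3  4  1  2  3  3  4  3
dec:    3  6  5  5  3  6  5  4  4  1  1  3  2  2  1
Best peak at i=6 (value 25): inc=4, dec=6, length 4+6−1 = 9.

9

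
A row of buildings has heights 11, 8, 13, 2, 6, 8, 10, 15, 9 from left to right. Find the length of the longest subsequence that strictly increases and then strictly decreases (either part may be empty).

6

inc[i] = longest strictly increasing subsequence ending at i; dec[i] = longest strictly decreasing subsequence starting at i:
i:      1  2  3  4  5  6  7  8  9
a[i]:  11  8 13  2  6  8 10 15  9
inc:    1  1  2  1  2  3  4  5  4
dec:    3  2  3  1  1  1  2  2  1
Best peak at i=8 (value 15): inc=5, dec=2, length 5+2−1 = 6.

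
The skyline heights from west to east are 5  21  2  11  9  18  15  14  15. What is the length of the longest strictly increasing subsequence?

4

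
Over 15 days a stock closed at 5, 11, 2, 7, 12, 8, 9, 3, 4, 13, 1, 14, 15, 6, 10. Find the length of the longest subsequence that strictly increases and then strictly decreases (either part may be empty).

inc[i] = longest strictly increasing subsequence ending at i; dec[i] = longest strictly decreasing subsequence starting at i:
i:      1  2  3  4  5  6  7  8  9 10 11 12 13 14 15
a[i]:   5 11  2  7 12  8  9  3  4 13  1 14 15  6 10
inc:    1  2  1  2  3  3  4  2  3  5  1  6  7  4  5
dec:    3  4  2  3  4  3  3  2  2  2  1  2  2  1  1
Best peak at i=13 (value 15): inc=7, dec=2, length 7+2−1 = 8.

8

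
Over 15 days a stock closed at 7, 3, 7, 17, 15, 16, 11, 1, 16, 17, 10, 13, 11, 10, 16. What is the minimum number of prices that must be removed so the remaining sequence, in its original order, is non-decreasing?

9

Fewest deletions = n − (longest non-decreasing subsequence).
i:      1  2  3  4  5  6  7  8  9 10 11 12 13 14 15
a[i]:   7  3  7 17 15 16 11  1 16 17 10 13 11 10 16
dp:     1  1  2  3  3  4  3  1  5  6  3  4  4  4  6
max dp = 6, so deletions = 15 − 6 = 9.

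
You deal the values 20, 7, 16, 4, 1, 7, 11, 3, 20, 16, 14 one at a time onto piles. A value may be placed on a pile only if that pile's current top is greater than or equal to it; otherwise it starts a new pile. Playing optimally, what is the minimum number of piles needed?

4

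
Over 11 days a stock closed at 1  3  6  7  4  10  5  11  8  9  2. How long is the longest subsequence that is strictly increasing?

6

Track the smallest tail for each achievable length (strict):
1 → extends → [1]
3 → extends → [1, 3]
6 → extends → [1, 3, 6]
7 → extends → [1, 3, 6, 7]
4 → replaces 6 → [1, 3, 4, 7]
10 → extends → [1, 3, 4, 7, 10]
5 → replaces 7 → [1, 3, 4, 5, 10]
11 → extends → [1, 3, 4, 5, 10, 11]
8 → replaces 10 → [1, 3, 4, 5, 8, 11]
9 → replaces 11 → [1, 3, 4, 5, 8, 9]
2 → replaces 3 → [1, 2, 4, 5, 8, 9]
Six tails, so the longest strictly increasing subsequence has length 6 (e.g. 1, 3, 6, 7, 10, 11).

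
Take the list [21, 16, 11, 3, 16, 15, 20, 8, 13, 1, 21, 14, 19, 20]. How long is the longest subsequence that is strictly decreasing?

Negate each value so 'decreasing' becomes 'increasing', then run patience tails on the negated sequence:
-21 → extends → [-21]
-16 → extends → [-21, -16]
-11 → extends → [-21, -16, -11]
-3 → extends → [-21, -16, -11, -3]
-16 → already a tail → [-21, -16, -11, -3]
-15 → replaces -11 → [-21, -16, -15, -3]
-20 → replaces -16 → [-21, -20, -15, -3]
-8 → replaces -3 → [-21, -20, -15, -8]
-13 → replaces -8 → [-21, -20, -15, -13]
-1 → extends → [-21, -20, -15, -13, -1]
-21 → already a tail → [-21, -20, -15, -13, -1]
-14 → replaces -13 → [-21, -20, -15, -14, -1]
-19 → replaces -15 → [-21, -20, -19, -14, -1]
-20 → already a tail → [-21, -20, -19, -14, -1]
Five tails, so the longest strictly decreasing subsequence of the original has length 5.

5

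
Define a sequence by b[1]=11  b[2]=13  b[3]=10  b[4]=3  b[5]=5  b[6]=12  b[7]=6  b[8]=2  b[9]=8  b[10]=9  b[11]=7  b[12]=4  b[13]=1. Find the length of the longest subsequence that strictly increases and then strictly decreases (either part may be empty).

inc[i] = longest strictly increasing subsequence ending at i; dec[i] = longest strictly decreasing subsequence starting at i:
i:      1  2  3  4  5  6  7  8  9 10 11 12 13
b[i]:  11 13 10  3  5 12  6  2  8  9  7  4  1
inc:    1  2  1  1  2  3  3  1  4  5  4  2  1
dec:    6  6  5  3  3  5  3  2  4  4  3  2  1
Best peak at i=10 (value 9): inc=5, dec=4, length 5+4−1 = 8.

8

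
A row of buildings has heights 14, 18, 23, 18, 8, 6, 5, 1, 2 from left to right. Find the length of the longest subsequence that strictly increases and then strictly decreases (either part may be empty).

8

inc[i] = longest strictly increasing subsequence ending at i; dec[i] = longest strictly decreasing subsequence starting at i:
i:      1  2  3  4  5  6  7  8  9
a[i]:  14 18 23 18  8  6  5  1  2
inc:    1  2  3  2  1  1  1  1  2
dec:    5  5  6  5  4  3  2  1  1
Best peak at i=3 (value 23): inc=3, dec=6, length 3+6−1 = 8.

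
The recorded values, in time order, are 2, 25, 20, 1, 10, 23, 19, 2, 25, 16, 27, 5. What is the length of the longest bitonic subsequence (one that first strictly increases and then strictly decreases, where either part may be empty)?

6

inc[i] = longest strictly increasing subsequence ending at i; dec[i] = longest strictly decreasing subsequence starting at i:
i:      1  2  3  4  5  6  7  8  9 10 11 12
a[i]:   2 25 20  1 10 23 19  2 25 16 27  5
inc:    1  2  2  1  2  3  3  2  4  3  5  3
dec:    2  5  4  1  2  4  3  1  3  2  2  1
Best peak at i=2 (value 25): inc=2, dec=5, length 2+5−1 = 6.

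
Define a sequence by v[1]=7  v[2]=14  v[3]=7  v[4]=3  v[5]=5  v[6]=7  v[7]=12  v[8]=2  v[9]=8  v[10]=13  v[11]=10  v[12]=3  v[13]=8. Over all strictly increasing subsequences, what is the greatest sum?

Let S[i] be the best sum of a strictly increasing subsequence ending at i:
i:      1  2  3  4  5  6  7  8  9 10 11 12 13
v[i]:   7 14  7  3  5  7 12  2  8 13 10  3  8
S:      7 21  7  3  8 15 27  2 23 40 33  5 23
Maximum is 40 (e.g. 3 + 5 + 7 + 12 + 13).

40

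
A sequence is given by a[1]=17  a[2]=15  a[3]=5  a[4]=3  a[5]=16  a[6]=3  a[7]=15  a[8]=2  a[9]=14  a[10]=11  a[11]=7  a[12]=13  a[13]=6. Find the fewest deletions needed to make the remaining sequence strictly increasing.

Fewest deletions = n − (longest strictly increasing subsequence).
Patience tails:
17 → extends → [17]
15 → replaces 17 → [15]
5 → replaces 15 → [5]
3 → replaces 5 → [3]
16 → extends → [3, 16]
3 → already a tail → [3, 16]
15 → replaces 16 → [3, 15]
2 → replaces 3 → [2, 15]
14 → replaces 15 → [2, 14]
11 → replaces 14 → [2, 11]
7 → replaces 11 → [2, 7]
13 → extends → [2, 7, 13]
6 → replaces 7 → [2, 6, 13]
Longest strictly increasing subsequence has length 3, so deletions = 13 − 3 = 10.

10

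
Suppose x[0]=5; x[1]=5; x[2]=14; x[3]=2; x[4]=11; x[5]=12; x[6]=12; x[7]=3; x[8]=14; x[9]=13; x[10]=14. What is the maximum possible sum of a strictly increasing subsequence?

55

Let S[i] be the best sum of a strictly increasing subsequence ending at i:
i:      0  1  2  3  4  5  6  7  8  9 10
x[i]:   5  5 14  2 11 12 12  3 14 13 14
S:      5  5 19  2 16 28 28  5 42 41 55
Maximum is 55 (e.g. 5 + 11 + 12 + 13 + 14).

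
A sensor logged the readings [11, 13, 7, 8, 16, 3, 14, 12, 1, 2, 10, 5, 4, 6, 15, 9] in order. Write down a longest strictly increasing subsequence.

1, 2, 5, 6, 15

Patience tails give the LIS length; then backtrack through the dp parents:
11 → extends → [11]
13 → extends → [11, 13]
7 → replaces 11 → [7, 13]
8 → replaces 13 → [7, 8]
16 → extends → [7, 8, 16]
3 → replaces 7 → [3, 8, 16]
14 → replaces 16 → [3, 8, 14]
12 → replaces 14 → [3, 8, 12]
1 → replaces 3 → [1, 8, 12]
2 → replaces 8 → [1, 2, 12]
10 → replaces 12 → [1, 2, 10]
5 → replaces 10 → [1, 2, 5]
4 → replaces 5 → [1, 2, 4]
6 → extends → [1, 2, 4, 6]
15 → extends → [1, 2, 4, 6, 15]
9 → replaces 15 → [1, 2, 4, 6, 9]
Length 5; one witness is 1, 2, 5, 6, 15.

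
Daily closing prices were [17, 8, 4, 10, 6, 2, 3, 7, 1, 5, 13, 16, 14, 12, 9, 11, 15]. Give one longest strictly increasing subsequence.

4, 6, 7, 13, 14, 15

Patience tails give the LIS length; then backtrack through the dp parents:
17 → extends → [17]
8 → replaces 17 → [8]
4 → replaces 8 → [4]
10 → extends → [4, 10]
6 → replaces 10 → [4, 6]
2 → replaces 4 → [2, 6]
3 → replaces 6 → [2, 3]
7 → extends → [2, 3, 7]
1 → replaces 2 → [1, 3, 7]
5 → replaces 7 → [1, 3, 5]
13 → extends → [1, 3, 5, 13]
16 → extends → [1, 3, 5, 13, 16]
14 → replaces 16 → [1, 3, 5, 13, 14]
12 → replaces 13 → [1, 3, 5, 12, 14]
9 → replaces 12 → [1, 3, 5, 9, 14]
11 → replaces 14 → [1, 3, 5, 9, 11]
15 → extends → [1, 3, 5, 9, 11, 15]
Length 6; one witness is 4, 6, 7, 13, 14, 15.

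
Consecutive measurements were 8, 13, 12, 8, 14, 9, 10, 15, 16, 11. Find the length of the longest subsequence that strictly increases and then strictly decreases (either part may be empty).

6

inc[i] = longest strictly increasing subsequence ending at i; dec[i] = longest strictly decreasing subsequence starting at i:
i:      1  2  3  4  5  6  7  8  9 10
a[i]:   8 13 12  8 14  9 10 15 16 11
inc:    1  2  2  1  3  2  3  4  5  4
dec:    1  3  2  1  2  1  1  2  2  1
Best peak at i=9 (value 16): inc=5, dec=2, length 5+2−1 = 6.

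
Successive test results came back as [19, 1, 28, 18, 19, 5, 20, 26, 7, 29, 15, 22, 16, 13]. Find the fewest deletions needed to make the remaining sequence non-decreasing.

Fewest deletions = n − (longest non-decreasing subsequence).
Patience tails:
19 → extends → [19]
1 → replaces 19 → [1]
28 → extends → [1, 28]
18 → replaces 28 → [1, 18]
19 → extends → [1, 18, 19]
5 → replaces 18 → [1, 5, 19]
20 → extends → [1, 5, 19, 20]
26 → extends → [1, 5, 19, 20, 26]
7 → replaces 19 → [1, 5, 7, 20, 26]
29 → extends → [1, 5, 7, 20, 26, 29]
15 → replaces 20 → [1, 5, 7, 15, 26, 29]
22 → replaces 26 → [1, 5, 7, 15, 22, 29]
16 → replaces 22 → [1, 5, 7, 15, 16, 29]
13 → replaces 15 → [1, 5, 7, 13, 16, 29]
Longest non-decreasing subsequence has length 6, so deletions = 14 − 6 = 8.

8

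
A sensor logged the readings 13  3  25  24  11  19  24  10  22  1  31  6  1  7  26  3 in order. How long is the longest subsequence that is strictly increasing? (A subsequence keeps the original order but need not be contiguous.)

Let dp[i] be the length of the longest such subsequence ending at index i:
i:      1  2  3  4  5  6  7  8  9 10 11 12 13 14 15 16
a[i]:  13  3 25 24 11 19 24 10 22  1 31  6  1  7 26  3
dp:     1  1  2  2  2  3  4  2  4  1  5  2  1  3  5  2
Maximum dp value is 5.

5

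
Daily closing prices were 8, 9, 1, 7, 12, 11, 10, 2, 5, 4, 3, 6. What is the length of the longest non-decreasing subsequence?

Track the smallest tail for each achievable length (allowing ties):
8 → extends → [8]
9 → extends → [8, 9]
1 → replaces 8 → [1, 9]
7 → replaces 9 → [1, 7]
12 → extends → [1, 7, 12]
11 → replaces 12 → [1, 7, 11]
10 → replaces 11 → [1, 7, 10]
2 → replaces 7 → [1, 2, 10]
5 → replaces 10 → [1, 2, 5]
4 → replaces 5 → [1, 2, 4]
3 → replaces 4 → [1, 2, 3]
6 → extends → [1, 2, 3, 6]
Four tails, so the longest non-decreasing subsequence has length 4 (e.g. 1, 2, 5, 6).

4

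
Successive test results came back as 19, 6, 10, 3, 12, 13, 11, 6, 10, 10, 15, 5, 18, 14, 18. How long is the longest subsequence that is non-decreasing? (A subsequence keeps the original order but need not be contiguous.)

7

Let dp[i] be the length of the longest such subsequence ending at index i:
i:      1  2  3  4  5  6  7  8  9 10 11 12 13 14 15
a[i]:  19  6 10  3 12 13 11  6 10 10 15  5 18 14 18
dp:     1  1  2  1  3  4  3  2  3  4  5  2  6  5  7
Maximum dp value is 7.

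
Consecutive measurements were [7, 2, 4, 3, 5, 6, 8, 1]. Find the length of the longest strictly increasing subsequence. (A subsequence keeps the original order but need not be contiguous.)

5

Track the smallest tail for each achievable length (strict):
7 → extends → [7]
2 → replaces 7 → [2]
4 → extends → [2, 4]
3 → replaces 4 → [2, 3]
5 → extends → [2, 3, 5]
6 → extends → [2, 3, 5, 6]
8 → extends → [2, 3, 5, 6, 8]
1 → replaces 2 → [1, 3, 5, 6, 8]
Five tails, so the longest strictly increasing subsequence has length 5 (e.g. 2, 4, 5, 6, 8).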